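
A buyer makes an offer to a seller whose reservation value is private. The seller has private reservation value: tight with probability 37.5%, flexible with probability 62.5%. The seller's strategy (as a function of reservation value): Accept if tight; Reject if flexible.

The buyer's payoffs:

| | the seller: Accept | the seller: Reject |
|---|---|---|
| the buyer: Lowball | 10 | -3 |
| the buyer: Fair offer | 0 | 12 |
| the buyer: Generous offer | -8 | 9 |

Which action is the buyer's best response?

E[Lowball] = 0.375·(10) + 0.625·(-3) = 1.875
E[Fair offer] = 0.375·(0) + 0.625·(12) = 7.5
E[Generous offer] = 0.375·(-8) + 0.625·(9) = 2.625
Best response: Fair offer (7.5 is the largest).

Fair offer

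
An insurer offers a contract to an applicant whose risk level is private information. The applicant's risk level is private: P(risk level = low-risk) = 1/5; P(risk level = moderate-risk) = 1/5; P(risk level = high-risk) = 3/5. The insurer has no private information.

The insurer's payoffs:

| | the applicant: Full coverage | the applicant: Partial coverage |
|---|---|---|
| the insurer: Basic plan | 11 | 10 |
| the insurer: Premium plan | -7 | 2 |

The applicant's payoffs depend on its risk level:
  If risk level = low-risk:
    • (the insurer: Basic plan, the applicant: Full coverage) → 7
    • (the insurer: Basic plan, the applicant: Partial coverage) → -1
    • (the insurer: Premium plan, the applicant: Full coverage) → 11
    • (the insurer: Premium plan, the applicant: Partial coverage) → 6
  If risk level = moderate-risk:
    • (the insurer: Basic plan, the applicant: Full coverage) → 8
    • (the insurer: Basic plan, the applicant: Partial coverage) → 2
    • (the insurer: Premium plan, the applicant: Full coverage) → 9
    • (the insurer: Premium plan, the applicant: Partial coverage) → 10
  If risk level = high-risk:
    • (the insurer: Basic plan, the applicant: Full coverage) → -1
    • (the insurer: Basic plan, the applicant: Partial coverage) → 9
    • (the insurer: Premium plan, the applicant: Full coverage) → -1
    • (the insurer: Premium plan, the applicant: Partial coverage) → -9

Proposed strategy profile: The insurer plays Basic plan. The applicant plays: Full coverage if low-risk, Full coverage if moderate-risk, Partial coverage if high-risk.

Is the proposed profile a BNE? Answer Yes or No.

A profile is a BNE iff every type of every player is best-responding given beliefs about the other side.
The insurer plays Basic plan: E[Basic plan] = 1/5·(11) + 1/5·(11) + 3/5·(10) = 52/5; E[Premium plan] = -8/5. Best-responding. ✓
The applicant (risk level low-risk), facing Basic plan: Full coverage gives 7, Partial coverage gives -1. Proposed Full coverage is best. ✓
The applicant (risk level moderate-risk), facing Basic plan: Full coverage gives 8, Partial coverage gives 2. Proposed Full coverage is best. ✓
The applicant (risk level high-risk), facing Basic plan: Full coverage gives -1, Partial coverage gives 9. Proposed Partial coverage is best. ✓

Yes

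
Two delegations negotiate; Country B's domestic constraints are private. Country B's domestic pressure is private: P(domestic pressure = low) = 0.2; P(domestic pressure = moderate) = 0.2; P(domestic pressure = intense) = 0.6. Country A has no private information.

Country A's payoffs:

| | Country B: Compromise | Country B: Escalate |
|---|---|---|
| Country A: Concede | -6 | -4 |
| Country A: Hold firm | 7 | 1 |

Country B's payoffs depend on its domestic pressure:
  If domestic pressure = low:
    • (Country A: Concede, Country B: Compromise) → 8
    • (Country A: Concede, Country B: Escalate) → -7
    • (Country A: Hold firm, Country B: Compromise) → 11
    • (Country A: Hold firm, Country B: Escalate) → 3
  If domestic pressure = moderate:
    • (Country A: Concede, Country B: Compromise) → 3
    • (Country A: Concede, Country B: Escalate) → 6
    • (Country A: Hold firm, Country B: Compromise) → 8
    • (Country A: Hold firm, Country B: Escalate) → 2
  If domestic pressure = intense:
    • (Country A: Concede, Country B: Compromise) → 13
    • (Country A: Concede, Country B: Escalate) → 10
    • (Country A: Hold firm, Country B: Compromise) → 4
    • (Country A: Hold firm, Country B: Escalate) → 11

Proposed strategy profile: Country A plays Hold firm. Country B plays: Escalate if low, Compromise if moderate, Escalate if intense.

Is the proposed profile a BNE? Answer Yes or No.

Country A plays Hold firm: E[Hold firm] = 0.2·(1) + 0.2·(7) + 0.6·(1) = 2.2; E[Concede] = -4.4. Best-responding. ✓
Country B (domestic pressure low), facing Hold firm: Compromise gives 11, Escalate gives 3. Proposed Escalate is not best — profitable deviation exists. ✗
Country B (domestic pressure moderate), facing Hold firm: Compromise gives 8, Escalate gives 2. Proposed Compromise is best. ✓
Country B (domestic pressure intense), facing Hold firm: Compromise gives 4, Escalate gives 11. Proposed Escalate is best. ✓

No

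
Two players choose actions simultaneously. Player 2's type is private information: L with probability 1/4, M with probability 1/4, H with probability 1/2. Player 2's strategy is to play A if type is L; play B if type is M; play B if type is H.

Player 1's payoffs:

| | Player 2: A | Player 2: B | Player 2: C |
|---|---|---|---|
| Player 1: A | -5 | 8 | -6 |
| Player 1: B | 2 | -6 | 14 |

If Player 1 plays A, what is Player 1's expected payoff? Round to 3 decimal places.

E[A] = 1/4·(-5) + 1/4·8 + 1/2·8 = (-5/4) + 2 + 4 = 19/4

4.750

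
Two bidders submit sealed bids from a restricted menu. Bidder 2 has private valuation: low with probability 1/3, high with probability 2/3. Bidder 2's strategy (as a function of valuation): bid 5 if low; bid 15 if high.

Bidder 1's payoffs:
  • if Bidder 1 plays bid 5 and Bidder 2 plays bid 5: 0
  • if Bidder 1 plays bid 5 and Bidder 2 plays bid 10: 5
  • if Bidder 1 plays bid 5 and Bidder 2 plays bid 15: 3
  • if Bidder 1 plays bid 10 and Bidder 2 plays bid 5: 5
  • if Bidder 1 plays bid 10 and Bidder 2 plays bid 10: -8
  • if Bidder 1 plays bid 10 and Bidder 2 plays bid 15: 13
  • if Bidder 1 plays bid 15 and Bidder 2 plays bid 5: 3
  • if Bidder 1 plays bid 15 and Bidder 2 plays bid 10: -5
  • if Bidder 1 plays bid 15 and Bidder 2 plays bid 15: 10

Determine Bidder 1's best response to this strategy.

E[bid 5] = 1/3·(0) + 2/3·(3) = 2
E[bid 10] = 1/3·(5) + 2/3·(13) = 31/3
E[bid 15] = 1/3·(3) + 2/3·(10) = 23/3
Best response: bid 10 (31/3 is the largest).

bid 10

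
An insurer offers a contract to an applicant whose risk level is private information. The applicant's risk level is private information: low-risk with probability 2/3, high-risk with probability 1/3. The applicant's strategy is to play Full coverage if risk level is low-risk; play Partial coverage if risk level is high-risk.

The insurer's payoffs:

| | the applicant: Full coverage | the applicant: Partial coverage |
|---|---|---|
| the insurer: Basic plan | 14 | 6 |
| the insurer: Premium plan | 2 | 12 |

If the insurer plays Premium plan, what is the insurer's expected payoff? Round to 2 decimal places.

5.33

Take the expectation over the applicant's risk level, weighting each type's action by its prior probability.
E[Premium plan] = 2/3·2 + 1/3·12 = 4/3 + 4 = 16/3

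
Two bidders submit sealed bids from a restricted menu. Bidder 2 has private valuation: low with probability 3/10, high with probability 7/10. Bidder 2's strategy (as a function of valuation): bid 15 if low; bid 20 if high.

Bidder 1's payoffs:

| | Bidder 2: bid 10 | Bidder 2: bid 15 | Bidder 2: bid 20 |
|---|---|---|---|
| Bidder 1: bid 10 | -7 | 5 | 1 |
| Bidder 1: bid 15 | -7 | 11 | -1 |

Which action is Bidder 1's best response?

E[bid 10] = 3/10·(5) + 7/10·(1) = 11/5
E[bid 15] = 3/10·(11) + 7/10·(-1) = 13/5
Best response: bid 15 (13/5 is the largest).

bid 15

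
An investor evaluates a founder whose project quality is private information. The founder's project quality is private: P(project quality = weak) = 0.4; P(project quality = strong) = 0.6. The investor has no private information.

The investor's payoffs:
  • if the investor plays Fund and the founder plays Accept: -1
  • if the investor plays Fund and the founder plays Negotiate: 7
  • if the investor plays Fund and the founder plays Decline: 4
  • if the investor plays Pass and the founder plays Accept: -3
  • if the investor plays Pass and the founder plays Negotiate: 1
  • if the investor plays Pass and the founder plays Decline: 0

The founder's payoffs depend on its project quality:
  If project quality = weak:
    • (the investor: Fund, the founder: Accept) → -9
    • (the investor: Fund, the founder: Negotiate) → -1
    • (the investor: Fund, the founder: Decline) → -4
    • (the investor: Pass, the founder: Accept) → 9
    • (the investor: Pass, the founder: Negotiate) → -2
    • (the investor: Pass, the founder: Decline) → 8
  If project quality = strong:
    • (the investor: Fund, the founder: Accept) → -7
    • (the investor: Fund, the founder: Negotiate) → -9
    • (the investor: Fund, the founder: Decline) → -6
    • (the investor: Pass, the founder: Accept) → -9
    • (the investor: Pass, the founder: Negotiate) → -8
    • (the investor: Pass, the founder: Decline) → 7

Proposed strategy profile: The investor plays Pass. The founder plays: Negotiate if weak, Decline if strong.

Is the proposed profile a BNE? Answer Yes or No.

No

A profile is a BNE iff every type of every player is best-responding given beliefs about the other side.
The investor plays Pass: E[Pass] = 0.4·(1) + 0.6·(0) = 0.4; E[Fund] = 5.2. Not best-responding. ✗
The founder (project quality weak), facing Pass: Accept gives 9, Negotiate gives -2, Decline gives 8. Proposed Negotiate is not best — profitable deviation exists. ✗
The founder (project quality strong), facing Pass: Accept gives -9, Negotiate gives -8, Decline gives 7. Proposed Decline is best. ✓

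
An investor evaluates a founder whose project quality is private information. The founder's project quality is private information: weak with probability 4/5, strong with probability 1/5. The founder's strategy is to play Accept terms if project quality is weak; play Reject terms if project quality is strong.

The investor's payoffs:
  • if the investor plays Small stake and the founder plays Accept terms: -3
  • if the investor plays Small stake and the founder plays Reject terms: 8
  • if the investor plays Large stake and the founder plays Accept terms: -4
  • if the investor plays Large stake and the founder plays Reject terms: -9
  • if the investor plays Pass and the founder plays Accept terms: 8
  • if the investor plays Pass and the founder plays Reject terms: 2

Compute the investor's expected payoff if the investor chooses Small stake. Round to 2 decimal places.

-0.80

E[Small stake] = 4/5·(-3) + 1/5·8 = (-12/5) + 8/5 = -4/5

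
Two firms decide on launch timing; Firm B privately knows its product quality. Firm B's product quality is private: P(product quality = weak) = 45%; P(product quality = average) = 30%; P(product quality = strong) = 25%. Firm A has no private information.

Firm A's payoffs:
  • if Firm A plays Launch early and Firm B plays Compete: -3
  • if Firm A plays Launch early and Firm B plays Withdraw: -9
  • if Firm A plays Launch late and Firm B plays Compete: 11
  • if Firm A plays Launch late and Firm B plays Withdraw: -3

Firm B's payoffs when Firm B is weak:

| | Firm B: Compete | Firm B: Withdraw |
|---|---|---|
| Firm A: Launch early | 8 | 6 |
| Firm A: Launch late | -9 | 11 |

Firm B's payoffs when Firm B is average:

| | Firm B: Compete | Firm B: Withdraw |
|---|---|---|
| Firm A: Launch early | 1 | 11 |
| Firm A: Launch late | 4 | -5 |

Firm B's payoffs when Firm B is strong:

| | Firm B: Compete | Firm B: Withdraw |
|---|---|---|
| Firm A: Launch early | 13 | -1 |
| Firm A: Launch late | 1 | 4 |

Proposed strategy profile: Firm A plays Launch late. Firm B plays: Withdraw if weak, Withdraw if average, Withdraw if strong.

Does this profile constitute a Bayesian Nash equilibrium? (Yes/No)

No

Firm A plays Launch late: E[Launch late] = 0.45·(-3) + 0.3·(-3) + 0.25·(-3) = -3; E[Launch early] = -9. Best-responding. ✓
Firm B (product quality weak), facing Launch late: Compete gives -9, Withdraw gives 11. Proposed Withdraw is best. ✓
Firm B (product quality average), facing Launch late: Compete gives 4, Withdraw gives -5. Proposed Withdraw is not best — profitable deviation exists. ✗
Firm B (product quality strong), facing Launch late: Compete gives 1, Withdraw gives 4. Proposed Withdraw is best. ✓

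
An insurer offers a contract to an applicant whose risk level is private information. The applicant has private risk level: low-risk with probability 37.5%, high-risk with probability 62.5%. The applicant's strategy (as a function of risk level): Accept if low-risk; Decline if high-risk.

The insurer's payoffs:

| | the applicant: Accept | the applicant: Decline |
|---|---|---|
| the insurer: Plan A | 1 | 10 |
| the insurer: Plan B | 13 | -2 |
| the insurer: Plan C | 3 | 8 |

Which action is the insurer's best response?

E[Plan A] = 0.375·(1) + 0.625·(10) = 6.625
E[Plan B] = 0.375·(13) + 0.625·(-2) = 3.625
E[Plan C] = 0.375·(3) + 0.625·(8) = 6.125
Best response: Plan A (6.625 is the largest).

Plan A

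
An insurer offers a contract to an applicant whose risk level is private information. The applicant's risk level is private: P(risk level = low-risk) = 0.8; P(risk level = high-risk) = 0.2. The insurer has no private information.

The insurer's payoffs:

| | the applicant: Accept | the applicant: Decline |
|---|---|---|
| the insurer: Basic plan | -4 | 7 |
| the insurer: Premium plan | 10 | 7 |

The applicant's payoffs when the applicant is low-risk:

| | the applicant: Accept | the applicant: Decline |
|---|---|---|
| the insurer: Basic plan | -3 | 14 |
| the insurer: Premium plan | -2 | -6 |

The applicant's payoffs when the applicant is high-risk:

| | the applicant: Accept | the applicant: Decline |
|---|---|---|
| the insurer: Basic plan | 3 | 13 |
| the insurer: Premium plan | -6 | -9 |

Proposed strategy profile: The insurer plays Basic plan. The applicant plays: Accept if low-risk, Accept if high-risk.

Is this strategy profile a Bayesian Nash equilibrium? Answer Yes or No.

The insurer plays Basic plan: E[Basic plan] = 0.8·(-4) + 0.2·(-4) = -4; E[Premium plan] = 10. Not best-responding. ✗
The applicant (risk level low-risk), facing Basic plan: Accept gives -3, Decline gives 14. Proposed Accept is not best — profitable deviation exists. ✗
The applicant (risk level high-risk), facing Basic plan: Accept gives 3, Decline gives 13. Proposed Accept is not best — profitable deviation exists. ✗

No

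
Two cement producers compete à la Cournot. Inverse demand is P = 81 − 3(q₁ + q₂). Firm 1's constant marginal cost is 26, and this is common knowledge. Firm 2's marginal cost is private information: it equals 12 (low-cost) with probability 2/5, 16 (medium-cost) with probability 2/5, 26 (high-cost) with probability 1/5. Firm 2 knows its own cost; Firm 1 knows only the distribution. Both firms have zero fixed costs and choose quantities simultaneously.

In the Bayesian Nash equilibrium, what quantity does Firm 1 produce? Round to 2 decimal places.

5.04

Type-c best response for Firm 2: q₂(c) = (81 − c)/6 − q₁/2.
Firm 1 maximizes expected profit; its first-order condition is 81 − 6q₁ − 3E[q₂] − 26 = 0.
Substituting E[q₂] and solving: E[c₂] = 16.4, so q₁ = (81 − 2·26 + 16.4)/9 = 5.04444.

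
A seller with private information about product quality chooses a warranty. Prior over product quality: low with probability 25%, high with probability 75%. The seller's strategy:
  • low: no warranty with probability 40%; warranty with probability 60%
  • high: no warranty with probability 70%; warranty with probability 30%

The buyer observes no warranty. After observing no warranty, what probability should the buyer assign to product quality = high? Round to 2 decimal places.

P(no warranty) = 0.25·0.4 + 0.75·0.7 = 0.625
P(high | no warranty) = (0.75·0.7) / 0.625 = 0.525 / 0.625 = 0.84

0.84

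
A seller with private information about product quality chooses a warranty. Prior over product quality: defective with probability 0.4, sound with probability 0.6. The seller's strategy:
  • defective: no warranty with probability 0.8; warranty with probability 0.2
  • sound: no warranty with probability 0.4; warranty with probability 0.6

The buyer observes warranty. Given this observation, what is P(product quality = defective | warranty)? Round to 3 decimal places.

P(warranty) = 0.4·0.2 + 0.6·0.6 = 0.44
P(defective | warranty) = (0.4·0.2) / 0.44 = 0.08 / 0.44 = 0.181818

0.182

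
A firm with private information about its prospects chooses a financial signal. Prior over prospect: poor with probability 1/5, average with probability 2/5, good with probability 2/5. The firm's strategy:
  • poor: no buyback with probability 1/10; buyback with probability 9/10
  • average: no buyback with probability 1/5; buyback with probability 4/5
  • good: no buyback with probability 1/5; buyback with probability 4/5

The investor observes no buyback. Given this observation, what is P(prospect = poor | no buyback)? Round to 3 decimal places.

0.111

Apply Bayes' rule using the sender's strategy as the likelihood.
P(no buyback) = (1/5)·(1/10) + (2/5)·(1/5) + (2/5)·(1/5) = 9/50
P(poor | no buyback) = ((1/5)·(1/10)) / (9/50) = (1/50) / (9/50) = 1/9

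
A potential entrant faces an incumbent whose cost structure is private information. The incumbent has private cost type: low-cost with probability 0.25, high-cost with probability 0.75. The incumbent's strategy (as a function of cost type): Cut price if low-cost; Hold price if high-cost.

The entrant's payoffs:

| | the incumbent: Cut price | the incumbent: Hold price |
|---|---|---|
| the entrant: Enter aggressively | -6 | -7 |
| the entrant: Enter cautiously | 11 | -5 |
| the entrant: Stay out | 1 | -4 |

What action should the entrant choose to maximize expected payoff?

Enter cautiously

E[Enter aggressively] = 0.25·(-6) + 0.75·(-7) = -6.75
E[Enter cautiously] = 0.25·(11) + 0.75·(-5) = -1
E[Stay out] = 0.25·(1) + 0.75·(-4) = -2.75
Best response: Enter cautiously (-1 is the largest).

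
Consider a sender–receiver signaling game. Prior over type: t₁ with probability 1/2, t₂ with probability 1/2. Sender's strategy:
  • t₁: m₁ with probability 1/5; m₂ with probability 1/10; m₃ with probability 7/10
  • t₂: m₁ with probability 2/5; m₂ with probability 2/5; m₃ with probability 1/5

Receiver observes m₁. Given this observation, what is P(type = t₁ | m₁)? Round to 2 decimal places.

P(m₁) = (1/2)·(1/5) + (1/2)·(2/5) = 3/10
P(t₁ | m₁) = ((1/2)·(1/5)) / (3/10) = (1/10) / (3/10) = 1/3

0.33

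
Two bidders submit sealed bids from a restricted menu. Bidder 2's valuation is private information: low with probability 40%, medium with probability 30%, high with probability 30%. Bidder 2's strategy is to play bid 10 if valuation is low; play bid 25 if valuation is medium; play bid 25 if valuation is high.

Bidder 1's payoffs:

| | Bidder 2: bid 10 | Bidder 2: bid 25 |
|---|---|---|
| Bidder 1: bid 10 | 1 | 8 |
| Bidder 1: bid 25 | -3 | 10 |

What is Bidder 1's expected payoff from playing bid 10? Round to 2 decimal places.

5.20

Take the expectation over Bidder 2's valuation, weighting each type's action by its prior probability.
E[bid 10] = 0.4·1 + 0.3·8 + 0.3·8 = 0.4 + 2.4 + 2.4 = 5.2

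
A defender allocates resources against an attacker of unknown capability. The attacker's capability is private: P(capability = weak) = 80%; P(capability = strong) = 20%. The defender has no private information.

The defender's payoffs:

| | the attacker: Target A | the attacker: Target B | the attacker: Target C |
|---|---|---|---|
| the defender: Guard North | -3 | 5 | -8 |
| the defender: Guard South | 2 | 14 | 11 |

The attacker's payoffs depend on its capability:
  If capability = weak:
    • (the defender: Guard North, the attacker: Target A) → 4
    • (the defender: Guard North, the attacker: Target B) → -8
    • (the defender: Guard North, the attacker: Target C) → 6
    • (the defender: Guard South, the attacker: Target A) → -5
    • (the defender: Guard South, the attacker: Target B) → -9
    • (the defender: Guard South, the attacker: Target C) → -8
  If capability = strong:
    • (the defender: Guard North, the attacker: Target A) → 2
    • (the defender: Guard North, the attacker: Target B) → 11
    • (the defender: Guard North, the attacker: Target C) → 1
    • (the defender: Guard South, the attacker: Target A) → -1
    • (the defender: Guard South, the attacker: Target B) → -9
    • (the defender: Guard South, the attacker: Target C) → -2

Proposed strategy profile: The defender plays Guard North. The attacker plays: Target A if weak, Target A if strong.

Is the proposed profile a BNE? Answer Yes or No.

No

The defender plays Guard North: E[Guard North] = 0.8·(-3) + 0.2·(-3) = -3; E[Guard South] = 2. Not best-responding. ✗
The attacker (capability weak), facing Guard North: Target A gives 4, Target B gives -8, Target C gives 6. Proposed Target A is not best — profitable deviation exists. ✗
The attacker (capability strong), facing Guard North: Target A gives 2, Target B gives 11, Target C gives 1. Proposed Target A is not best — profitable deviation exists. ✗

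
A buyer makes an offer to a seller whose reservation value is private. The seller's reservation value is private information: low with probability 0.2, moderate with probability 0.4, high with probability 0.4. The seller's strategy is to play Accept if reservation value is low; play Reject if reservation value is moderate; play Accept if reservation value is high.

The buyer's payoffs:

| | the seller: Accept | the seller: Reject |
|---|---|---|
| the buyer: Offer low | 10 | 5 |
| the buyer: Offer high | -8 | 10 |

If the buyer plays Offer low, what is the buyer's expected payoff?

8

E[Offer low] = 0.2·10 + 0.4·5 + 0.4·10 = 2 + 2 + 4 = 8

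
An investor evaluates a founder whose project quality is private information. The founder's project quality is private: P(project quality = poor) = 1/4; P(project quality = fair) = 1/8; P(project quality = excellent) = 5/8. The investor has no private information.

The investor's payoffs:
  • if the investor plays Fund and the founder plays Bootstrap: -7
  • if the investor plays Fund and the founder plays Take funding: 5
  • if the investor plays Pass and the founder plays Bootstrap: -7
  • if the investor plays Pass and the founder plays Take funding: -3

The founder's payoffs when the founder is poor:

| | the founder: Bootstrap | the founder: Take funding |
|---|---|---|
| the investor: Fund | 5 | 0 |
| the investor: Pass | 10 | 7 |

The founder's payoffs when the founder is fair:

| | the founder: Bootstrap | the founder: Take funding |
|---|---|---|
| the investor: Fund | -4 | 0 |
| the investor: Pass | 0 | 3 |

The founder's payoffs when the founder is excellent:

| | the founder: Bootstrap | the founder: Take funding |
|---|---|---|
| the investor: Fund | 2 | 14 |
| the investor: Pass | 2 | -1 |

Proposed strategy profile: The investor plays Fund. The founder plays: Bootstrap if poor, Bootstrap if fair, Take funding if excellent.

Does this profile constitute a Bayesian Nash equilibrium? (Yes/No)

The investor plays Fund: E[Fund] = 1/4·(-7) + 1/8·(-7) + 5/8·(5) = 1/2; E[Pass] = -9/2. Best-responding. ✓
The founder (project quality poor), facing Fund: Bootstrap gives 5, Take funding gives 0. Proposed Bootstrap is best. ✓
The founder (project quality fair), facing Fund: Bootstrap gives -4, Take funding gives 0. Proposed Bootstrap is not best — profitable deviation exists. ✗
The founder (project quality excellent), facing Fund: Bootstrap gives 2, Take funding gives 14. Proposed Take funding is best. ✓

No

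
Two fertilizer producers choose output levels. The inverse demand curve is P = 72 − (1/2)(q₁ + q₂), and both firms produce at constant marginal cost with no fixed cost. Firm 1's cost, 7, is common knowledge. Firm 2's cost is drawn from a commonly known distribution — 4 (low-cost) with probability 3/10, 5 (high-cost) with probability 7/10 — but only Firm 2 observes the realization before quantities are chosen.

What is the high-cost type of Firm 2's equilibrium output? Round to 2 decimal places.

46.10

Each type of Firm 2 best-responds to q₁; Firm 1 best-responds to the expected q₂ over Firm 2's types.
Firm 2 with cost c maximizes (72 − (1/2)(q₁+q₂) − c)·q₂, giving q₂(c) = (72 − c − (1/2)q₁).
E[c₂] = 3/10·4 + 7/10·5 = 4.7
Firm 1's FOC against E[q₂] yields q₁ = (72 − 2·7 + E[c₂])/(3/2) = (72 − 14 + 4.7)/(3/2) = 41.8.
q₂(high-cost) = (72 − 5 − (1/2)·41.8) = 46.1.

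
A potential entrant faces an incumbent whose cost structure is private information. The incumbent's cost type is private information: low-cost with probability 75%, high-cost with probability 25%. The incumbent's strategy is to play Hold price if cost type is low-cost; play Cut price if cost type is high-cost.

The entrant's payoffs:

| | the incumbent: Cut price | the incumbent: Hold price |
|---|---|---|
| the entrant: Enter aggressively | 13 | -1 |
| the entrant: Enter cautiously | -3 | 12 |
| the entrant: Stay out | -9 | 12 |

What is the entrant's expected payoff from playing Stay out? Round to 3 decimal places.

E[Stay out] = 0.75·12 + 0.25·(-9) = 9 + (-2.25) = 6.75

6.750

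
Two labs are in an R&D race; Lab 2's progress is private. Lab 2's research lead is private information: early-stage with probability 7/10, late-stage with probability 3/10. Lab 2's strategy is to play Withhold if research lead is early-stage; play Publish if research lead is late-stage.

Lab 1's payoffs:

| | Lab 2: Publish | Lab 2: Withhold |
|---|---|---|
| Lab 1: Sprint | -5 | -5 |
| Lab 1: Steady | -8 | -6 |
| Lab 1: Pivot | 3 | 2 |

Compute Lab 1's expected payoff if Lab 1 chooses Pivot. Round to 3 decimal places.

E[Pivot] = 7/10·2 + 3/10·3 = 7/5 + 9/10 = 23/10

2.300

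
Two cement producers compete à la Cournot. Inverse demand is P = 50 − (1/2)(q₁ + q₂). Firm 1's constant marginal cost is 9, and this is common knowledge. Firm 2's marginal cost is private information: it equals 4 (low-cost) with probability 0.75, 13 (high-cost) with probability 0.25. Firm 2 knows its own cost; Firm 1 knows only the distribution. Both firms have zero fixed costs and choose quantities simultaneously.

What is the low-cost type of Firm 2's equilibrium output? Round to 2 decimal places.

Firm 2 with cost c maximizes (50 − (1/2)(q₁+q₂) − c)·q₂, giving q₂(c) = (50 − c − (1/2)q₁).
E[c₂] = 0.75·4 + 0.25·13 = 6.25
Firm 1's FOC against E[q₂] yields q₁ = (50 − 2·9 + E[c₂])/(3/2) = (50 − 18 + 6.25)/(3/2) = 25.5.
q₂(low-cost) = (50 − 4 − (1/2)·25.5) = 33.25.

33.25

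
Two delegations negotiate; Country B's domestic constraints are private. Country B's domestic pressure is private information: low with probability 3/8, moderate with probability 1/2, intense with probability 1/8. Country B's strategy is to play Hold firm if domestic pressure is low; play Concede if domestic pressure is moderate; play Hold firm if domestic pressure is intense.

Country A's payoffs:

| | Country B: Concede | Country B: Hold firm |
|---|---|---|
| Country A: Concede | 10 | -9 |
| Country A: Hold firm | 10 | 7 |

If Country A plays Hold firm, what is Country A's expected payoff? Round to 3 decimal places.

Take the expectation over Country B's domestic pressure, weighting each type's action by its prior probability.
E[Hold firm] = 3/8·7 + 1/2·10 + 1/8·7 = 21/8 + 5 + 7/8 = 17/2

8.500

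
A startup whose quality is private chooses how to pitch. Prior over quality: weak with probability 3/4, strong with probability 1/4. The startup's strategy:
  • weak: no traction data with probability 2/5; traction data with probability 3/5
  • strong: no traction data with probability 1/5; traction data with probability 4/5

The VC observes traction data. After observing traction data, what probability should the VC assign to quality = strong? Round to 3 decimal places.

Apply Bayes' rule using the sender's strategy as the likelihood.
P(traction data) = (3/4)·(3/5) + (1/4)·(4/5) = 13/20
P(strong | traction data) = ((1/4)·(4/5)) / (13/20) = (1/5) / (13/20) = 4/13

0.308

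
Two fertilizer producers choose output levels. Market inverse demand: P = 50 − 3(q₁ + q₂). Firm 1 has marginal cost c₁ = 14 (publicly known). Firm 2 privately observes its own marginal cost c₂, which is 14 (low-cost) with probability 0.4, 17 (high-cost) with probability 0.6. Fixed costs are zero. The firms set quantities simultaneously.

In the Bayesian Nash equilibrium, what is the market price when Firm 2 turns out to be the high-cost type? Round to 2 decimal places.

27.20

Type-c best response for Firm 2: q₂(c) = (50 − c)/6 − q₁/2.
Firm 1 maximizes expected profit; its first-order condition is 50 − 6q₁ − 3E[q₂] − 14 = 0.
Substituting E[q₂] and solving: E[c₂] = 15.8, so q₁ = (50 − 2·14 + 15.8)/9 = 4.2.
q₂(high-cost) = 3.4, so P = 50 − 3·(4.2 + 3.4) = 27.2.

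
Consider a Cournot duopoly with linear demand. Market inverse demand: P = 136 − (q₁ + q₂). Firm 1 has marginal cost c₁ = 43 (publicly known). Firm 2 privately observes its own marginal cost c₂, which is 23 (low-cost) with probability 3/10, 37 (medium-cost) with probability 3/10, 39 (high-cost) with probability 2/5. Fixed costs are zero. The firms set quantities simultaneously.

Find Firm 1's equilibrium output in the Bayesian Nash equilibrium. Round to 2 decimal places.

Firm 2 with cost c maximizes (136 − (q₁+q₂) − c)·q₂, giving q₂(c) = (136 − c − q₁)/2.
E[c₂] = 3/10·23 + 3/10·37 + 2/5·39 = 33.6
Firm 1's FOC against E[q₂] yields q₁ = (136 − 2·43 + E[c₂])/3 = (136 − 86 + 33.6)/3 = 27.8667.

27.87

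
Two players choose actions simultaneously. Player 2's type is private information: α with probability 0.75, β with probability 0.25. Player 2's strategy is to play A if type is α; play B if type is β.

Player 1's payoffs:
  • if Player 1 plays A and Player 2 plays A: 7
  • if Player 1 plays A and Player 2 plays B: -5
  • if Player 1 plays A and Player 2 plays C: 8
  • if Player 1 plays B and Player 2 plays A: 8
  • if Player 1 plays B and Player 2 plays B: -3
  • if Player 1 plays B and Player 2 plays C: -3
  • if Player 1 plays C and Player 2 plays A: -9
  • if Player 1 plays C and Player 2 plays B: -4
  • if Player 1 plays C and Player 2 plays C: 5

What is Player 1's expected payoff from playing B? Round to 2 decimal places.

5.25

Take the expectation over Player 2's type, weighting each type's action by its prior probability.
E[B] = 0.75·8 + 0.25·(-3) = 6 + (-0.75) = 5.25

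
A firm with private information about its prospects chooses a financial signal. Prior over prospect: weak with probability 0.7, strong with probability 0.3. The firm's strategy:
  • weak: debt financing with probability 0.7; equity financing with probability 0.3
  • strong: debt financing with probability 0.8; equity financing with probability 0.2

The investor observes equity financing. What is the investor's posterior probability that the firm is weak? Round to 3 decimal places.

0.778

P(equity financing) = 0.7·0.3 + 0.3·0.2 = 0.27
P(weak | equity financing) = (0.7·0.3) / 0.27 = 0.21 / 0.27 = 0.777778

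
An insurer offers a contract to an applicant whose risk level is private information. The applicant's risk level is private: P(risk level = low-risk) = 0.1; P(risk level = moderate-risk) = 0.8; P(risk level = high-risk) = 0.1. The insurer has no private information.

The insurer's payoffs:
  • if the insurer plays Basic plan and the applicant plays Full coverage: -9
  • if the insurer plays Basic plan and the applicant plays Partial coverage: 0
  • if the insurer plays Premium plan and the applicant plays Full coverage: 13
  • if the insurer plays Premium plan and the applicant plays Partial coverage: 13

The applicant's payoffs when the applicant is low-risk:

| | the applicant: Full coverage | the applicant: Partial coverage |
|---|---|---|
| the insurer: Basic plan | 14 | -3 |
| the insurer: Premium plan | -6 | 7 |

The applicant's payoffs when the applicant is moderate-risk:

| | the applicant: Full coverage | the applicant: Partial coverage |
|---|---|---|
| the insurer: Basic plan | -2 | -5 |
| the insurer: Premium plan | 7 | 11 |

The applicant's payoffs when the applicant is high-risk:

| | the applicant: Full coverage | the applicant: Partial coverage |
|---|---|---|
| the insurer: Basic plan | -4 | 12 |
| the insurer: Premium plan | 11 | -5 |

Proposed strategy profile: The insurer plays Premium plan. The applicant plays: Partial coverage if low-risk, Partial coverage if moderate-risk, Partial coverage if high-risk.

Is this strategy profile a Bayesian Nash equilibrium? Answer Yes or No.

A profile is a BNE iff every type of every player is best-responding given beliefs about the other side.
The insurer plays Premium plan: E[Premium plan] = 0.1·(13) + 0.8·(13) + 0.1·(13) = 13; E[Basic plan] = 0. Best-responding. ✓
The applicant (risk level low-risk), facing Premium plan: Full coverage gives -6, Partial coverage gives 7. Proposed Partial coverage is best. ✓
The applicant (risk level moderate-risk), facing Premium plan: Full coverage gives 7, Partial coverage gives 11. Proposed Partial coverage is best. ✓
The applicant (risk level high-risk), facing Premium plan: Full coverage gives 11, Partial coverage gives -5. Proposed Partial coverage is not best — profitable deviation exists. ✗

No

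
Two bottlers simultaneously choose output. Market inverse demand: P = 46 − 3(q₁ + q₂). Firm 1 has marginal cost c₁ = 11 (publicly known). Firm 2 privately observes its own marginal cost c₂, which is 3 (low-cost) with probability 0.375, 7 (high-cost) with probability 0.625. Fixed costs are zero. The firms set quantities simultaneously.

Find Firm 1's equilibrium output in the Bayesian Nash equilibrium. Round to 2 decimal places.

Firm 2 with cost c maximizes (46 − 3(q₁+q₂) − c)·q₂, giving q₂(c) = (46 − c − 3q₁)/6.
E[c₂] = 0.375·3 + 0.625·7 = 5.5
Firm 1's FOC against E[q₂] yields q₁ = (46 − 2·11 + E[c₂])/9 = (46 − 22 + 5.5)/9 = 3.27778.

3.28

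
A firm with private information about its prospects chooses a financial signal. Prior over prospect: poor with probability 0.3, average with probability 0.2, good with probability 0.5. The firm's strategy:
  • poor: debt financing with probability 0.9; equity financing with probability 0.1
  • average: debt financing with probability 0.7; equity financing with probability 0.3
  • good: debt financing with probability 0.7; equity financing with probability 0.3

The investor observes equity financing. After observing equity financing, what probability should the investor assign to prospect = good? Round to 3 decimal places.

0.625

Apply Bayes' rule using the sender's strategy as the likelihood.
P(equity financing) = 0.3·0.1 + 0.2·0.3 + 0.5·0.3 = 0.24
P(good | equity financing) = (0.5·0.3) / 0.24 = 0.15 / 0.24 = 0.625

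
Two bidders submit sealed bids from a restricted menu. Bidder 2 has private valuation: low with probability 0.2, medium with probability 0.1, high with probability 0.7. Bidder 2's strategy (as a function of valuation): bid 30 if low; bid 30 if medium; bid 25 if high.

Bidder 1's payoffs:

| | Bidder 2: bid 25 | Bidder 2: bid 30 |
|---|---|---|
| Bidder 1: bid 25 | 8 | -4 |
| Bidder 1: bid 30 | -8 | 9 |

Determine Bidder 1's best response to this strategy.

E[bid 25] = 0.2·(-4) + 0.1·(-4) + 0.7·(8) = 4.4
E[bid 30] = 0.2·(9) + 0.1·(9) + 0.7·(-8) = -2.9
Best response: bid 25 (4.4 is the largest).

bid 25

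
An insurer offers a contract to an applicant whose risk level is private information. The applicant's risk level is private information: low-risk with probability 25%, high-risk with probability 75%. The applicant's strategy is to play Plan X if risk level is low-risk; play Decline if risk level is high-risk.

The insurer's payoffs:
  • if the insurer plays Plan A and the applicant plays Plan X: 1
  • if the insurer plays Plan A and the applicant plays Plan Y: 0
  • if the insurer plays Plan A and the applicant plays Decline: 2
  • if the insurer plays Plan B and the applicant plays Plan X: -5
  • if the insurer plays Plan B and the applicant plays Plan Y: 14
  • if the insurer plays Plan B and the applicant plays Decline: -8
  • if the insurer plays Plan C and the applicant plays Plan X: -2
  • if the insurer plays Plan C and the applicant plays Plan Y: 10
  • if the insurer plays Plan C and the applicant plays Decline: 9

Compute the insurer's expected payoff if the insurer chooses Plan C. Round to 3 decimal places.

6.250

Take the expectation over the applicant's risk level, weighting each type's action by its prior probability.
E[Plan C] = 0.25·(-2) + 0.75·9 = (-0.5) + 6.75 = 6.25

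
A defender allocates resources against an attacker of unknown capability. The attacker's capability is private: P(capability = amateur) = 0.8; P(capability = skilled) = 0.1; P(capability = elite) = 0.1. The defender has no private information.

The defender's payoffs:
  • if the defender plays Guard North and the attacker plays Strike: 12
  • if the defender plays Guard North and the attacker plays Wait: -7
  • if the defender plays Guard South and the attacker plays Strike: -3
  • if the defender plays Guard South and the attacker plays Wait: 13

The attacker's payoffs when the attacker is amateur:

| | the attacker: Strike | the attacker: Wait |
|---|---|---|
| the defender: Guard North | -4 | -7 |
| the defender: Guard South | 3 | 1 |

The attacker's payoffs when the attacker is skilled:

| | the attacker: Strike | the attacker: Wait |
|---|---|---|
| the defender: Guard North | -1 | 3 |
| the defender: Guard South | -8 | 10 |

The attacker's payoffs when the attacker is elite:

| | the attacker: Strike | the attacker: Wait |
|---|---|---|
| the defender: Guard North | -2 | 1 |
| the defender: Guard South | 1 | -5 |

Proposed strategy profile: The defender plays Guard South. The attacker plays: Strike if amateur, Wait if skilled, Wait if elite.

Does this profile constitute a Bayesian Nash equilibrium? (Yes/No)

A profile is a BNE iff every type of every player is best-responding given beliefs about the other side.
The defender plays Guard South: E[Guard South] = 0.8·(-3) + 0.1·(13) + 0.1·(13) = 0.2; E[Guard North] = 8.2. Not best-responding. ✗
The attacker (capability amateur), facing Guard South: Strike gives 3, Wait gives 1. Proposed Strike is best. ✓
The attacker (capability skilled), facing Guard South: Strike gives -8, Wait gives 10. Proposed Wait is best. ✓
The attacker (capability elite), facing Guard South: Strike gives 1, Wait gives -5. Proposed Wait is not best — profitable deviation exists. ✗

No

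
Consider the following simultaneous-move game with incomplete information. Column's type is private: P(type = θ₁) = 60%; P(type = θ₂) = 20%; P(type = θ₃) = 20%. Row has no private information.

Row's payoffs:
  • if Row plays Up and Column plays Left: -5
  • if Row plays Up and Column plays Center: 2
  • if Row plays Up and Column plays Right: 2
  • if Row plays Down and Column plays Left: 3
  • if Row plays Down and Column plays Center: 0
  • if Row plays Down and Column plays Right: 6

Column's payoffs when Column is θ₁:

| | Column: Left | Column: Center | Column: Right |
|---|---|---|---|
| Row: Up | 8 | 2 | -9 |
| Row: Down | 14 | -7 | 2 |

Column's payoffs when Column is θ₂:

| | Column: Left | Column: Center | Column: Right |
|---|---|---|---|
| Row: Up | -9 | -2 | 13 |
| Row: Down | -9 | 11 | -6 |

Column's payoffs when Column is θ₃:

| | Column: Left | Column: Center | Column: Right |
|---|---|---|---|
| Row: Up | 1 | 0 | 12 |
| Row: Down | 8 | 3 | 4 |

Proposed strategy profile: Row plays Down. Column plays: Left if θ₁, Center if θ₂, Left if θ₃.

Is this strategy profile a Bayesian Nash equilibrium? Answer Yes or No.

A profile is a BNE iff every type of every player is best-responding given beliefs about the other side.
Row plays Down: E[Down] = 0.6·(3) + 0.2·(0) + 0.2·(3) = 2.4; E[Up] = -3.6. Best-responding. ✓
Column (type θ₁), facing Down: Left gives 14, Center gives -7, Right gives 2. Proposed Left is best. ✓
Column (type θ₂), facing Down: Left gives -9, Center gives 11, Right gives -6. Proposed Center is best. ✓
Column (type θ₃), facing Down: Left gives 8, Center gives 3, Right gives 4. Proposed Left is best. ✓

Yes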